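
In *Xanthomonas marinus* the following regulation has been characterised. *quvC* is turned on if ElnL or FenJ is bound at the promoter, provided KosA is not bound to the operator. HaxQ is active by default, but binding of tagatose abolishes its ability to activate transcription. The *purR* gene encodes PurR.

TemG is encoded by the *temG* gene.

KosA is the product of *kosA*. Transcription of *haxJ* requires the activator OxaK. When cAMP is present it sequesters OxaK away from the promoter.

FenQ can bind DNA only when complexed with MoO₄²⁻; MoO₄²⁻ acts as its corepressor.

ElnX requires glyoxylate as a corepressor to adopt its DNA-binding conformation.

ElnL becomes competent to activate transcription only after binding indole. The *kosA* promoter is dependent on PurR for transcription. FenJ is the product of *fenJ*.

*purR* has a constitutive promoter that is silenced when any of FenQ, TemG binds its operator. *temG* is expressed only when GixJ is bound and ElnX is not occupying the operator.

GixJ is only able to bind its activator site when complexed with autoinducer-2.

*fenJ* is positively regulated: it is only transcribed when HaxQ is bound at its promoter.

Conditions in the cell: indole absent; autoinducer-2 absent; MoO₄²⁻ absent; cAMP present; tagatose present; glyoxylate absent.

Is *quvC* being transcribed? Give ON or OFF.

Indole is absent, so ElnL is inactive.
MoO₄²⁻ is absent, so FenQ is inactive.
Autoinducer-2 is absent, so GixJ is inactive.
Glyoxylate is absent, so ElnX is inactive.
Required activator GixJ is absent, so *temG* is not transcribed.
So TemG is not produced.
With no repressor bound, *purR* is transcribed.
So PurR is produced and active.
No repressor is bound and PurR is active, so *kosA* is transcribed.
So KosA is produced and active.
Tagatose is present, so HaxQ is inactive.
Required activator HaxQ is absent, so *fenJ* is not transcribed.
So FenJ is not produced.
With repressor KosA bound, *quvC* is not transcribed.

OFF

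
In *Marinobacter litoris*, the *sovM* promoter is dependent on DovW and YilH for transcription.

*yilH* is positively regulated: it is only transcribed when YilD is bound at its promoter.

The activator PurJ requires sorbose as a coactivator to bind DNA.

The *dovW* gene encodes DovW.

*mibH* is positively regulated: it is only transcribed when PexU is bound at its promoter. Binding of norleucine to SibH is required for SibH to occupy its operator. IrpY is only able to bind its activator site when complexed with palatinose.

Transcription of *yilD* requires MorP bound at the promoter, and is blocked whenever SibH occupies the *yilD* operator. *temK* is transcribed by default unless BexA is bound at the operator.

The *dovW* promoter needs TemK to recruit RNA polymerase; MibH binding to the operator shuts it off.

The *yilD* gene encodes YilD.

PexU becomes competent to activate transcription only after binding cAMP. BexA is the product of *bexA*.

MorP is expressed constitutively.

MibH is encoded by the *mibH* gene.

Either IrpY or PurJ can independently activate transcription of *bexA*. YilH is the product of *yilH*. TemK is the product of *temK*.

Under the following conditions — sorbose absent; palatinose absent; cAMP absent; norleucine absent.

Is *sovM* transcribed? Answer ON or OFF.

Palatinose is absent, so IrpY is inactive.
Sorbose is absent, so PurJ is inactive.
No activator is available at the *bexA* promoter, so *bexA* is not transcribed.
So BexA is not produced.
With no repressor bound, *temK* is transcribed.
So TemK is produced and active.
cAMP is absent, so PexU is inactive.
Required activator PexU is absent, so *mibH* is not transcribed.
So MibH is not produced.
No repressor is bound and TemK is active, so *dovW* is transcribed.
So DovW is produced and active.
MorP is produced constitutively and is active.
Norleucine is absent, so SibH is inactive.
No repressor is bound and MorP is active, so *yilD* is transcribed.
So YilD is produced and active.
No repressor is bound and YilD is active, so *yilH* is transcribed.
So YilH is produced and active.
No repressor is bound and DovW and YilH are active, so *sovM* is transcribed.

ON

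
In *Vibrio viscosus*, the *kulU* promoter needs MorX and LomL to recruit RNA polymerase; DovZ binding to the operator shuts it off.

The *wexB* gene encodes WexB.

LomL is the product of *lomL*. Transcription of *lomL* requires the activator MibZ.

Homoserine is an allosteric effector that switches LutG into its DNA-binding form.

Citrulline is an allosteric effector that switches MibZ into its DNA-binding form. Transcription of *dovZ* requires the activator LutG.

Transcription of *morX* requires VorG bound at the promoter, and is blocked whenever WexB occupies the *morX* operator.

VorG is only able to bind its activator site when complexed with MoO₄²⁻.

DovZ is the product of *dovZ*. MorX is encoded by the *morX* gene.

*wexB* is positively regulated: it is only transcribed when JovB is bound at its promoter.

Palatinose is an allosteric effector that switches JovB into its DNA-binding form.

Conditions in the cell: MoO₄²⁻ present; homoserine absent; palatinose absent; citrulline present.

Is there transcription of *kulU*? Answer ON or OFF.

Palatinose is absent, so JovB is inactive.
Required activator JovB is absent, so *wexB* is not transcribed.
So WexB is not produced.
MoO₄²⁻ is present, so VorG is active.
No repressor is bound and VorG is active, so *morX* is transcribed.
So MorX is produced and active.
Citrulline is present, so MibZ is active.
No repressor is bound and MibZ is active, so *lomL* is transcribed.
So LomL is produced and active.
Homoserine is absent, so LutG is inactive.
Required activator LutG is absent, so *dovZ* is not transcribed.
So DovZ is not produced.
No repressor is bound and MorX and LomL are active, so *kulU* is transcribed.

ON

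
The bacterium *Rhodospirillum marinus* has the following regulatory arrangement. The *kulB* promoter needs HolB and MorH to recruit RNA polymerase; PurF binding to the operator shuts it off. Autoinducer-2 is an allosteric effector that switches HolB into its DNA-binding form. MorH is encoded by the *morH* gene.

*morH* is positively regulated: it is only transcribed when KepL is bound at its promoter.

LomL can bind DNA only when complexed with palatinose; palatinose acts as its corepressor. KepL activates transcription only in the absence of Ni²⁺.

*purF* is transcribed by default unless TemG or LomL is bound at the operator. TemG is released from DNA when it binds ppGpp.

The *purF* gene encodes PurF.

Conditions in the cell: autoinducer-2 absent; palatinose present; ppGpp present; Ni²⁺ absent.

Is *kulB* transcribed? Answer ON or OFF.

Autoinducer-2 is absent, so HolB is inactive.
Ni²⁺ is absent, so KepL is active.
No repressor is bound and KepL is active, so *morH* is transcribed.
So MorH is produced and active.
ppGpp is present, so TemG is inactive.
Palatinose is present, so LomL is active.
With repressor LomL bound, *purF* is not transcribed.
So PurF is not produced.
Required activator HolB is absent, so *kulB* is not transcribed.

OFF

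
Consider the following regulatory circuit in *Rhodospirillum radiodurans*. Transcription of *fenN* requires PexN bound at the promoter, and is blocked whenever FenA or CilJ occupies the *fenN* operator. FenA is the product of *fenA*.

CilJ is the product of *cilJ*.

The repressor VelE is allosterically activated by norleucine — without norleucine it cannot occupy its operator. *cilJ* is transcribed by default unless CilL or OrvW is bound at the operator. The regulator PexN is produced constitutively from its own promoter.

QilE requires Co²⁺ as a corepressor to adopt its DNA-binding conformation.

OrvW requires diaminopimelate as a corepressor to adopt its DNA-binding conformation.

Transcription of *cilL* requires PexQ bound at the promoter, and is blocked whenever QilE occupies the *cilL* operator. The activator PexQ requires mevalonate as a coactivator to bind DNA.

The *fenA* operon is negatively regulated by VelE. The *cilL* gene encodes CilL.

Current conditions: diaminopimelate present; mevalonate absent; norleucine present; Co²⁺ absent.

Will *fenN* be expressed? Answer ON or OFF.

Norleucine is present, so VelE is active.
With repressor VelE bound, *fenA* is not transcribed.
So FenA is not produced.
PexN is produced constitutively and is active.
Co²⁺ is absent, so QilE is inactive.
Mevalonate is absent, so PexQ is inactive.
Required activator PexQ is absent, so *cilL* is not transcribed.
So CilL is not produced.
Diaminopimelate is present, so OrvW is active.
With repressor OrvW bound, *cilJ* is not transcribed.
So CilJ is not produced.
No repressor is bound and PexN is active, so *fenN* is transcribed.

ON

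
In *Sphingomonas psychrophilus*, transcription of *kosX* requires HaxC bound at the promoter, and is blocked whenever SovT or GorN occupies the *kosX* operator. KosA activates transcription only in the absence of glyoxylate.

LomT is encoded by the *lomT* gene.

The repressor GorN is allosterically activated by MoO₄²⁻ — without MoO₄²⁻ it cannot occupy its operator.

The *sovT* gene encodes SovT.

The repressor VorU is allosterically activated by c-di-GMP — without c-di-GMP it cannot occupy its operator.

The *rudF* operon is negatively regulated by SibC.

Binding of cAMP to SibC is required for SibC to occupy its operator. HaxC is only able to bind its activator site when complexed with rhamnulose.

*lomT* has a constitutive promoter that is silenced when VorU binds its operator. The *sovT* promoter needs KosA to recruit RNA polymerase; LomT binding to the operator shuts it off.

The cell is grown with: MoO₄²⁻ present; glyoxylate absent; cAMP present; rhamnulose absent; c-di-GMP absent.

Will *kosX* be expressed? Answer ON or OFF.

OFF

Glyoxylate is absent, so KosA is active.
c-di-GMP is absent, so VorU is inactive.
With no repressor bound, *lomT* is transcribed.
So LomT is produced and active.
With repressor LomT bound, *sovT* is not transcribed.
So SovT is not produced.
Rhamnulose is absent, so HaxC is inactive.
MoO₄²⁻ is present, so GorN is active.
With repressor GorN bound, *kosX* is not transcribed.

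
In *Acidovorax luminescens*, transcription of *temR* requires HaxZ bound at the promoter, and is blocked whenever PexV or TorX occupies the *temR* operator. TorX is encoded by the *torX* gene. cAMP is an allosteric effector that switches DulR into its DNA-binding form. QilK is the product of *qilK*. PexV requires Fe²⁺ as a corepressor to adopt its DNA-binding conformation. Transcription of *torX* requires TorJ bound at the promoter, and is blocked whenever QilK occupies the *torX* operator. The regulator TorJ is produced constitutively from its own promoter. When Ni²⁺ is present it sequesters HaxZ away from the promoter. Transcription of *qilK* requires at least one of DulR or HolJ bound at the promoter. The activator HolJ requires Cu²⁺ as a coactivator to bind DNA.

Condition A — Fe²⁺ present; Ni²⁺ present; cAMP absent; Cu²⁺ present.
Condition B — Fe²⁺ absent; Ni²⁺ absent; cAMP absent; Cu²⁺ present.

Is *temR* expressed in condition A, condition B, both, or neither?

B only

Condition A:
Fe²⁺ is present, so PexV is active.
Ni²⁺ is present, so HaxZ is inactive.
TorJ is produced constitutively and is active.
cAMP is absent, so DulR is inactive.
Cu²⁺ is present, so HolJ is active.
Activator HolJ is present, so *qilK* is transcribed.
So QilK is produced and active.
With repressor QilK bound, *torX* is not transcribed.
So TorX is not produced.
With repressor PexV bound, *temR* is not transcribed.
→ *temR* is OFF in A.
Condition B:
Fe²⁺ is absent, so PexV is inactive.
Ni²⁺ is absent, so HaxZ is active.
TorJ is produced constitutively and is active.
cAMP is absent, so DulR is inactive.
Cu²⁺ is present, so HolJ is active.
Activator HolJ is present, so *qilK* is transcribed.
So QilK is produced and active.
With repressor QilK bound, *torX* is not transcribed.
So TorX is not produced.
No repressor is bound and HaxZ is active, so *temR* is transcribed.
→ *temR* is ON in B.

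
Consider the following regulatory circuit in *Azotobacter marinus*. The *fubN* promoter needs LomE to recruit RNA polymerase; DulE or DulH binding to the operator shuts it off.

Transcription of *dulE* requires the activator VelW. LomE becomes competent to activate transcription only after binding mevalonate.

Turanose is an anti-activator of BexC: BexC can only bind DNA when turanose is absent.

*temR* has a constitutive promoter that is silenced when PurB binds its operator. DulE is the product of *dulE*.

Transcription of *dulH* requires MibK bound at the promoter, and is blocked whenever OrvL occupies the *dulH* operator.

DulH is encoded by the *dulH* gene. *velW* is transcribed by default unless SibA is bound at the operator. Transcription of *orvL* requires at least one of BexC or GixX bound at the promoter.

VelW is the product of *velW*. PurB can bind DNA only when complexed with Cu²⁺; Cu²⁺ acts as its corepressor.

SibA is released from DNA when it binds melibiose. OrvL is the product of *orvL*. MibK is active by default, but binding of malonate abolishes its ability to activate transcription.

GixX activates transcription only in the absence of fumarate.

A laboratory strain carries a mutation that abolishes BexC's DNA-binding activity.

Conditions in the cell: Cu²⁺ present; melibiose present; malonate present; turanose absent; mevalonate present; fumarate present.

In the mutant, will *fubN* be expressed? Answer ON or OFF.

Melibiose is present, so SibA is inactive.
With no repressor bound, *velW* is transcribed.
So VelW is produced and active.
No repressor is bound and VelW is active, so *dulE* is transcribed.
So DulE is produced and active.
Mevalonate is present, so LomE is active.
Malonate is present, so MibK is inactive.
BexC is non-functional in this strain, so it has no effect.
Fumarate is present, so GixX is inactive.
No activator is available at the *orvL* promoter, so *orvL* is not transcribed.
So OrvL is not produced.
Required activator MibK is absent, so *dulH* is not transcribed.
So DulH is not produced.
With repressor DulE bound, *fubN* is not transcribed.

OFF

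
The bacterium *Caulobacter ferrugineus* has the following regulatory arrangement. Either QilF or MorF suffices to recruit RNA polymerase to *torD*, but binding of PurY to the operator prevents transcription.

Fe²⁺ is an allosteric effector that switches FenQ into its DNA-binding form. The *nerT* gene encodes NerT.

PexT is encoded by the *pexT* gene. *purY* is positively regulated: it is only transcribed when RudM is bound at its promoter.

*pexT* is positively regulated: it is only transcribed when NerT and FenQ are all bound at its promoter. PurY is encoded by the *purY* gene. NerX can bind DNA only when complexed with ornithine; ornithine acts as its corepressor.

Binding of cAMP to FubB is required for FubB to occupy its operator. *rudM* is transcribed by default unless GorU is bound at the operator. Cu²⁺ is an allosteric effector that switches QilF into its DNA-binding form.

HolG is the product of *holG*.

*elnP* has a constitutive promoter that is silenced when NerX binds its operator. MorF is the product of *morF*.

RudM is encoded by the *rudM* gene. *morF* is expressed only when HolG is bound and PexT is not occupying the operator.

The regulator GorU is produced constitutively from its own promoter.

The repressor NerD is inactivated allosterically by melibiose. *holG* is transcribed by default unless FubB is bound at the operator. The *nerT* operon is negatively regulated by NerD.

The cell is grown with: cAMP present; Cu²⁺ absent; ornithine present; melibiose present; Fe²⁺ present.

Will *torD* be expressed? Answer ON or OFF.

OFF

Cu²⁺ is absent, so QilF is inactive.
GorU is produced constitutively and is active.
With repressor GorU bound, *rudM* is not transcribed.
So RudM is not produced.
Required activator RudM is absent, so *purY* is not transcribed.
So PurY is not produced.
Melibiose is present, so NerD is inactive.
With no repressor bound, *nerT* is transcribed.
So NerT is produced and active.
Fe²⁺ is present, so FenQ is active.
No repressor is bound and NerT and FenQ are active, so *pexT* is transcribed.
So PexT is produced and active.
cAMP is present, so FubB is active.
With repressor FubB bound, *holG* is not transcribed.
So HolG is not produced.
With repressor PexT bound, *morF* is not transcribed.
So MorF is not produced.
No activator is available at the *torD* promoter, so *torD* is not transcribed.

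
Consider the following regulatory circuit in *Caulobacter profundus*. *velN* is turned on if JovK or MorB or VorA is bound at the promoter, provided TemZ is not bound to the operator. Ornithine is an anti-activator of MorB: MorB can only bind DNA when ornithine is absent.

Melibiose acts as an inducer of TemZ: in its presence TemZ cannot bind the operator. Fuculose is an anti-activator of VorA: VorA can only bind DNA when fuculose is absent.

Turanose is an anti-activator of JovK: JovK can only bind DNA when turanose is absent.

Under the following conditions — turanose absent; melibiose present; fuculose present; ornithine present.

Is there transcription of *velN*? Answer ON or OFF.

Turanose is absent, so JovK is active.
Melibiose is present, so TemZ is inactive.
Ornithine is present, so MorB is inactive.
Fuculose is present, so VorA is inactive.
Activator JovK is present, so *velN* is transcribed.

ON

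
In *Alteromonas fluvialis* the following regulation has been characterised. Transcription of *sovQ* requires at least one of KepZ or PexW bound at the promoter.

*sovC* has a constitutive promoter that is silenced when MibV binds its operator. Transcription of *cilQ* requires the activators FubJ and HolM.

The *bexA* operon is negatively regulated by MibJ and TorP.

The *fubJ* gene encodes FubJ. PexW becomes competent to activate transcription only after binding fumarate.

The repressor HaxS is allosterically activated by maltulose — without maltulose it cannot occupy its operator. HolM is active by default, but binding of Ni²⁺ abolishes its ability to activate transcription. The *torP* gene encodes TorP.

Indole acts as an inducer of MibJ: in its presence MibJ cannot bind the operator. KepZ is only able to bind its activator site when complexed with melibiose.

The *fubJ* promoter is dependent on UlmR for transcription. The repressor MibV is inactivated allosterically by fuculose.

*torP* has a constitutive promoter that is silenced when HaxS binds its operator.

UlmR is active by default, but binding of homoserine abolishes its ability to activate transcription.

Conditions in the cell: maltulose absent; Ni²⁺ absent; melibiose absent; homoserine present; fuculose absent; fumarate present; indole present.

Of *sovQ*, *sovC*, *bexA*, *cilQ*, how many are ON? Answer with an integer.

1

Melibiose is absent, so KepZ is inactive.
Fumarate is present, so PexW is active.
Activator PexW is present, so *sovQ* is transcribed.
→ *sovQ* is ON.
Fuculose is absent, so MibV is active.
With repressor MibV bound, *sovC* is not transcribed.
→ *sovC* is OFF.
Indole is present, so MibJ is inactive.
Maltulose is absent, so HaxS is inactive.
With no repressor bound, *torP* is transcribed.
So TorP is produced and active.
With repressor TorP bound, *bexA* is not transcribed.
→ *bexA* is OFF.
Homoserine is present, so UlmR is inactive.
Required activator UlmR is absent, so *fubJ* is not transcribed.
So FubJ is not produced.
Ni²⁺ is absent, so HolM is active.
Required activator FubJ is absent, so *cilQ* is not transcribed.
→ *cilQ* is OFF.
1 of the 4 genes is transcribed.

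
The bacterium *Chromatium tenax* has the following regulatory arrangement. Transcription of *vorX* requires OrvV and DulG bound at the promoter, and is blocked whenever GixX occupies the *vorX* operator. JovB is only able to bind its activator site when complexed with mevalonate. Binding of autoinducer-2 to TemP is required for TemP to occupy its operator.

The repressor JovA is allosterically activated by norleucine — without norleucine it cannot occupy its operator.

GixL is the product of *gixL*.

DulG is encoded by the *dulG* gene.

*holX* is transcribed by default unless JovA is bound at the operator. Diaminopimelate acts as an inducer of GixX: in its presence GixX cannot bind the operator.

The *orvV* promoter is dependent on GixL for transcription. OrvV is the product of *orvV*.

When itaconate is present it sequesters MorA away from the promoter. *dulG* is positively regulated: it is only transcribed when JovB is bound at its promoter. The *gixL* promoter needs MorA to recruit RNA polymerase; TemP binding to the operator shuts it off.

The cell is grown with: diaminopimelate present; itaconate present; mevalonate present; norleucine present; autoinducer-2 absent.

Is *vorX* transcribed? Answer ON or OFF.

OFF

Diaminopimelate is present, so GixX is inactive.
Autoinducer-2 is absent, so TemP is inactive.
Itaconate is present, so MorA is inactive.
Required activator MorA is absent, so *gixL* is not transcribed.
So GixL is not produced.
Required activator GixL is absent, so *orvV* is not transcribed.
So OrvV is not produced.
Mevalonate is present, so JovB is active.
No repressor is bound and JovB is active, so *dulG* is transcribed.
So DulG is produced and active.
Required activator OrvV is absent, so *vorX* is not transcribed.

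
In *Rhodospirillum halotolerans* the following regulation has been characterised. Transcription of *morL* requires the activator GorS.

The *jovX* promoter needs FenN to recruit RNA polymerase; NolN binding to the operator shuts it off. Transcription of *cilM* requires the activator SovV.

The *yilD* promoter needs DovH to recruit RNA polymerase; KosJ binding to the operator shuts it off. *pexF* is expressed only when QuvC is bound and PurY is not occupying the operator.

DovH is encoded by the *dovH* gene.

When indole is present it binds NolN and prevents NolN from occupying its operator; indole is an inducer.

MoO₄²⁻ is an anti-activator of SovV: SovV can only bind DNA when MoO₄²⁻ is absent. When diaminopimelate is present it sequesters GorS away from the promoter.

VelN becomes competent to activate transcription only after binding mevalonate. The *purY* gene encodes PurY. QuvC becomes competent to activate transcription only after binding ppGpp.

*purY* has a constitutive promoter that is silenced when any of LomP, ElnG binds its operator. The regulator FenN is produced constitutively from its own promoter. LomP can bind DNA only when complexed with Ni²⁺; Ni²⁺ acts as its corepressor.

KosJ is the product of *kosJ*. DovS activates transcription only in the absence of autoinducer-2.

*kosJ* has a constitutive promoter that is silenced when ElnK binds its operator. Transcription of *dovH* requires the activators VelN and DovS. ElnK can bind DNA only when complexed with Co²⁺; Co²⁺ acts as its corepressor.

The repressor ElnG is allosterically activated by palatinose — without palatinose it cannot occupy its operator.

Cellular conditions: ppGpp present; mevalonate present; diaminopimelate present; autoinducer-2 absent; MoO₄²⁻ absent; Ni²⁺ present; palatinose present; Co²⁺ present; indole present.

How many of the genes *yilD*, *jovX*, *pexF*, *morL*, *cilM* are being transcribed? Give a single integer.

4

Co²⁺ is present, so ElnK is active.
With repressor ElnK bound, *kosJ* is not transcribed.
So KosJ is not produced.
Mevalonate is present, so VelN is active.
Autoinducer-2 is absent, so DovS is active.
No repressor is bound and VelN and DovS are active, so *dovH* is transcribed.
So DovH is produced and active.
No repressor is bound and DovH is active, so *yilD* is transcribed.
→ *yilD* is ON.
Indole is present, so NolN is inactive.
FenN is produced constitutively and is active.
No repressor is bound and FenN is active, so *jovX* is transcribed.
→ *jovX* is ON.
ppGpp is present, so QuvC is active.
Ni²⁺ is present, so LomP is active.
Palatinose is present, so ElnG is active.
With repressor LomP bound, *purY* is not transcribed.
So PurY is not produced.
No repressor is bound and QuvC is active, so *pexF* is transcribed.
→ *pexF* is ON.
Diaminopimelate is present, so GorS is inactive.
Required activator GorS is absent, so *morL* is not transcribed.
→ *morL* is OFF.
MoO₄²⁻ is absent, so SovV is active.
No repressor is bound and SovV is active, so *cilM* is transcribed.
→ *cilM* is ON.
4 of the 5 genes are transcribed.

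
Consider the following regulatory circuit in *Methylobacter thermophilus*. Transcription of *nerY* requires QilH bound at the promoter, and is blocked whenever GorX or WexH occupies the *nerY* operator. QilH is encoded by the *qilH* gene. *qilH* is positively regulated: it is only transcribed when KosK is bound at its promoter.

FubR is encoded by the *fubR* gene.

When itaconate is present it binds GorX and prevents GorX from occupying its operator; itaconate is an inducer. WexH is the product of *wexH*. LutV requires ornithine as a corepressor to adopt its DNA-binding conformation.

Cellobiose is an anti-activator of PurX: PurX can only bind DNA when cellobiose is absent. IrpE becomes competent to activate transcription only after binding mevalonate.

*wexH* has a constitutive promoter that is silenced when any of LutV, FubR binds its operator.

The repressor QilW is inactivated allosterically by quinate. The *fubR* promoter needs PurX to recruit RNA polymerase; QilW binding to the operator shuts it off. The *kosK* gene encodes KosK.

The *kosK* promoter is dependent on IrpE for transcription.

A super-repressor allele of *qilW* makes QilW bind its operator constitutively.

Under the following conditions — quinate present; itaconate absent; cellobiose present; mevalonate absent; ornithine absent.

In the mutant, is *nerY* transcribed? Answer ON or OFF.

OFF

Mevalonate is absent, so IrpE is inactive.
Required activator IrpE is absent, so *kosK* is not transcribed.
So KosK is not produced.
Required activator KosK is absent, so *qilH* is not transcribed.
So QilH is not produced.
Itaconate is absent, so GorX is active.
Ornithine is absent, so LutV is inactive.
Cellobiose is present, so PurX is inactive.
QilW is constitutively active in this strain.
With repressor QilW bound, *fubR* is not transcribed.
So FubR is not produced.
With no repressor bound, *wexH* is transcribed.
So WexH is produced and active.
With repressor GorX bound, *nerY* is not transcribed.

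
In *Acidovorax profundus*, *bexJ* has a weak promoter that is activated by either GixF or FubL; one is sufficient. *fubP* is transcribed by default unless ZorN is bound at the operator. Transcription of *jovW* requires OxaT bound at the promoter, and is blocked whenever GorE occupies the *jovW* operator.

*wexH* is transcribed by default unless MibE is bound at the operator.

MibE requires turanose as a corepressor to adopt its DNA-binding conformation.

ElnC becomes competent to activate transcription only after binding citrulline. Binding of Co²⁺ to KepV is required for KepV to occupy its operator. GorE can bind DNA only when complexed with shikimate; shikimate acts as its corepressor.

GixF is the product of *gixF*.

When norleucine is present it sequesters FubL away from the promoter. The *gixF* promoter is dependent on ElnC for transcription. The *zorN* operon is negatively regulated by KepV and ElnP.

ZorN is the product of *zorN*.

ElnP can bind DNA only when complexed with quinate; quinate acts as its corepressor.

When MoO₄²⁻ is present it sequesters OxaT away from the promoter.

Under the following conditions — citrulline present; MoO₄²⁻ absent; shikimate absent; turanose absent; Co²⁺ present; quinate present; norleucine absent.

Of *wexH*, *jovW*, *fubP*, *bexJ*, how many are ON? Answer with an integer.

Turanose is absent, so MibE is inactive.
With no repressor bound, *wexH* is transcribed.
→ *wexH* is ON.
Shikimate is absent, so GorE is inactive.
MoO₄²⁻ is absent, so OxaT is active.
No repressor is bound and OxaT is active, so *jovW* is transcribed.
→ *jovW* is ON.
Co²⁺ is present, so KepV is active.
Quinate is present, so ElnP is active.
With repressor KepV bound, *zorN* is not transcribed.
So ZorN is not produced.
With no repressor bound, *fubP* is transcribed.
→ *fubP* is ON.
Citrulline is present, so ElnC is active.
No repressor is bound and ElnC is active, so *gixF* is transcribed.
So GixF is produced and active.
Norleucine is absent, so FubL is active.
Activator GixF is present, so *bexJ* is transcribed.
→ *bexJ* is ON.
4 of the 4 genes are transcribed.

4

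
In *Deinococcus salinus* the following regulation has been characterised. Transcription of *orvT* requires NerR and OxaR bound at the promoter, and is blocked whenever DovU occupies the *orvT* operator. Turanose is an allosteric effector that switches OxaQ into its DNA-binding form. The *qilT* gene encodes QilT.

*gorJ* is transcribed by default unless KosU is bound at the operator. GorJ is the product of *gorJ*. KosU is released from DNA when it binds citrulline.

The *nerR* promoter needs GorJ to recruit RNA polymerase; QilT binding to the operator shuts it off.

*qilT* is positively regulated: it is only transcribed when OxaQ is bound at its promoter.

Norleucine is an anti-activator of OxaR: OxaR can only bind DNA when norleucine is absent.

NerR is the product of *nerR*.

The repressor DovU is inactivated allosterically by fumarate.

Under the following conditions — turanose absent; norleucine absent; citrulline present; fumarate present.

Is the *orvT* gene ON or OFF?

ON

Fumarate is present, so DovU is inactive.
Citrulline is present, so KosU is inactive.
With no repressor bound, *gorJ* is transcribed.
So GorJ is produced and active.
Turanose is absent, so OxaQ is inactive.
Required activator OxaQ is absent, so *qilT* is not transcribed.
So QilT is not produced.
No repressor is bound and GorJ is active, so *nerR* is transcribed.
So NerR is produced and active.
Norleucine is absent, so OxaR is active.
No repressor is bound and NerR and OxaR are active, so *orvT* is transcribed.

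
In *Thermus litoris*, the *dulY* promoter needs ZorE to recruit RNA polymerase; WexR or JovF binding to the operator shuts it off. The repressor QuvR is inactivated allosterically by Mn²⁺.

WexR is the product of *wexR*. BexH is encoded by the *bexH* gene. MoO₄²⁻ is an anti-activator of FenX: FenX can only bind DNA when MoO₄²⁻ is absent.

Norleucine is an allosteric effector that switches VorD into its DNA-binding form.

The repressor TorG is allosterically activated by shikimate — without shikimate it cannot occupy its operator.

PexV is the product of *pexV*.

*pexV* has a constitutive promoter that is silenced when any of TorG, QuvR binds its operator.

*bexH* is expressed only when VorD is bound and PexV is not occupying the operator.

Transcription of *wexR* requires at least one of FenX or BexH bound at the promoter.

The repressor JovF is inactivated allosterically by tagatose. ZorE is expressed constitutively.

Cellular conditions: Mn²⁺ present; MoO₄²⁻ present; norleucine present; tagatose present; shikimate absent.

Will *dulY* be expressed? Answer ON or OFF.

ON

MoO₄²⁻ is present, so FenX is inactive.
Norleucine is present, so VorD is active.
Shikimate is absent, so TorG is inactive.
Mn²⁺ is present, so QuvR is inactive.
With no repressor bound, *pexV* is transcribed.
So PexV is produced and active.
With repressor PexV bound, *bexH* is not transcribed.
So BexH is not produced.
No activator is available at the *wexR* promoter, so *wexR* is not transcribed.
So WexR is not produced.
Tagatose is present, so JovF is inactive.
ZorE is produced constitutively and is active.
No repressor is bound and ZorE is active, so *dulY* is transcribed.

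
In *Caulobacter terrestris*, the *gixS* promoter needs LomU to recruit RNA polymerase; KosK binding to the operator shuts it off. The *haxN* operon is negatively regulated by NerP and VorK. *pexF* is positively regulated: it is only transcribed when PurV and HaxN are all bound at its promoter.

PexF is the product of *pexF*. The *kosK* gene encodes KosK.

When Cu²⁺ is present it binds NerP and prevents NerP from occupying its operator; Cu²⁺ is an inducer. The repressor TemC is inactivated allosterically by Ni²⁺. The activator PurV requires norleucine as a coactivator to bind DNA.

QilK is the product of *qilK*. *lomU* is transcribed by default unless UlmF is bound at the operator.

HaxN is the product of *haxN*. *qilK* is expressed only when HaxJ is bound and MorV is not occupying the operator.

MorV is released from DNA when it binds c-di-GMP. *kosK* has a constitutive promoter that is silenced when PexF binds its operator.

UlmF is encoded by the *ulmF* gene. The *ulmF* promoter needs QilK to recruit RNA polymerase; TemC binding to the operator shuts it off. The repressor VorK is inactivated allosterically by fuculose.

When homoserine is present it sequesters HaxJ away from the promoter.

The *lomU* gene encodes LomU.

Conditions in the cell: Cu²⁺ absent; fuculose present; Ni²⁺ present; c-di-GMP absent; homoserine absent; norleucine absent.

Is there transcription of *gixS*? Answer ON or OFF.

Homoserine is absent, so HaxJ is active.
c-di-GMP is absent, so MorV is active.
With repressor MorV bound, *qilK* is not transcribed.
So QilK is not produced.
Ni²⁺ is present, so TemC is inactive.
Required activator QilK is absent, so *ulmF* is not transcribed.
So UlmF is not produced.
With no repressor bound, *lomU* is transcribed.
So LomU is produced and active.
Norleucine is absent, so PurV is inactive.
Cu²⁺ is absent, so NerP is active.
Fuculose is present, so VorK is inactive.
With repressor NerP bound, *haxN* is not transcribed.
So HaxN is not produced.
Required activator PurV is absent, so *pexF* is not transcribed.
So PexF is not produced.
With no repressor bound, *kosK* is transcribed.
So KosK is produced and active.
With repressor KosK bound, *gixS* is not transcribed.

OFF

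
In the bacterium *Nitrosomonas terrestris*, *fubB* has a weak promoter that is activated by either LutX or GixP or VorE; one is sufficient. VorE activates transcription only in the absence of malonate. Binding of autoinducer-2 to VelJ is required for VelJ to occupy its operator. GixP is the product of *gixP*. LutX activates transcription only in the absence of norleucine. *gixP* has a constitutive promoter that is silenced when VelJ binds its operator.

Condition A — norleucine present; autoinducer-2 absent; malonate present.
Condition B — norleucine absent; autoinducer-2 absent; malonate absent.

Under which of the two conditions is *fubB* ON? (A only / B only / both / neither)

Condition A:
Norleucine is present, so LutX is inactive.
Autoinducer-2 is absent, so VelJ is inactive.
With no repressor bound, *gixP* is transcribed.
So GixP is produced and active.
Malonate is present, so VorE is inactive.
Activator GixP is present, so *fubB* is transcribed.
→ *fubB* is ON in A.
Condition B:
Norleucine is absent, so LutX is active.
Autoinducer-2 is absent, so VelJ is inactive.
With no repressor bound, *gixP* is transcribed.
So GixP is produced and active.
Malonate is absent, so VorE is active.
Activator LutX is present, so *fubB* is transcribed.
→ *fubB* is ON in B.

both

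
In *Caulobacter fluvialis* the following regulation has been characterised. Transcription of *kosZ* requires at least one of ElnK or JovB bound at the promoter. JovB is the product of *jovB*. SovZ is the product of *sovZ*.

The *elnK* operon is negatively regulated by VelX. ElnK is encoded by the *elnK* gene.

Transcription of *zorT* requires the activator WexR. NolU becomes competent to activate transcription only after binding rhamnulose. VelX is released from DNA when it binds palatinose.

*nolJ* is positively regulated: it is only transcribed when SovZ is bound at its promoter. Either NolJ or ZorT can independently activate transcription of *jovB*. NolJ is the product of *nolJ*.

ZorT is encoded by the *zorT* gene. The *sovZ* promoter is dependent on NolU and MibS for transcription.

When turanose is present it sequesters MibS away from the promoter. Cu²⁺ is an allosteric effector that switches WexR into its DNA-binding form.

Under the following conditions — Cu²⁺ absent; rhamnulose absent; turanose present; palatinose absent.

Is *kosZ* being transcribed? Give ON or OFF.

Palatinose is absent, so VelX is active.
With repressor VelX bound, *elnK* is not transcribed.
So ElnK is not produced.
Rhamnulose is absent, so NolU is inactive.
Turanose is present, so MibS is inactive.
Required activator NolU is absent, so *sovZ* is not transcribed.
So SovZ is not produced.
Required activator SovZ is absent, so *nolJ* is not transcribed.
So NolJ is not produced.
Cu²⁺ is absent, so WexR is inactive.
Required activator WexR is absent, so *zorT* is not transcribed.
So ZorT is not produced.
No activator is available at the *jovB* promoter, so *jovB* is not transcribed.
So JovB is not produced.
No activator is available at the *kosZ* promoter, so *kosZ* is not transcribed.

OFF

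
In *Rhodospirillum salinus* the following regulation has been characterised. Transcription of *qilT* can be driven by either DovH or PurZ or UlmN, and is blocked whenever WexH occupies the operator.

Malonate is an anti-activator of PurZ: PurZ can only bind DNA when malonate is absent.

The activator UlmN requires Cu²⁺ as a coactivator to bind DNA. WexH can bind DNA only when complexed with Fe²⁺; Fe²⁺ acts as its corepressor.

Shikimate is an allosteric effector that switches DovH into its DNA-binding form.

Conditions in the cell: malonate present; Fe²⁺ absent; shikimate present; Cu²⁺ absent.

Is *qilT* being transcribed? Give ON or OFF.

Shikimate is present, so DovH is active.
Malonate is present, so PurZ is inactive.
Fe²⁺ is absent, so WexH is inactive.
Cu²⁺ is absent, so UlmN is inactive.
Activator DovH is present, so *qilT* is transcribed.

ON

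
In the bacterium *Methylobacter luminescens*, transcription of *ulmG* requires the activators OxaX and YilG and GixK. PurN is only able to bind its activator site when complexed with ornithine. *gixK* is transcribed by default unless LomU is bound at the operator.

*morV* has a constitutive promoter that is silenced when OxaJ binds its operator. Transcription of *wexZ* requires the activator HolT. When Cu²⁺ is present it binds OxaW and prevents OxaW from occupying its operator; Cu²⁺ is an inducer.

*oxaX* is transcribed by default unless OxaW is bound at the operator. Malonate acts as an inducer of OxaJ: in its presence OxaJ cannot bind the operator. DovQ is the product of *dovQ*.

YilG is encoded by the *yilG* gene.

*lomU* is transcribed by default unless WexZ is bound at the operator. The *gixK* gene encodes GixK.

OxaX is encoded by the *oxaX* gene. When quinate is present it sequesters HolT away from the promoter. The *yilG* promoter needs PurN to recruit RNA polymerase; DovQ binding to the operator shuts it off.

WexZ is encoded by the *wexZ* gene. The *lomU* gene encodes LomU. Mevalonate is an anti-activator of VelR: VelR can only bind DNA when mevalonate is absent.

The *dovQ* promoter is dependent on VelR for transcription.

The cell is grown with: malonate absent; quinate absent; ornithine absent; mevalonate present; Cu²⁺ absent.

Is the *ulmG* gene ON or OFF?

OFF

Cu²⁺ is absent, so OxaW is active.
With repressor OxaW bound, *oxaX* is not transcribed.
So OxaX is not produced.
Mevalonate is present, so VelR is inactive.
Required activator VelR is absent, so *dovQ* is not transcribed.
So DovQ is not produced.
Ornithine is absent, so PurN is inactive.
Required activator PurN is absent, so *yilG* is not transcribed.
So YilG is not produced.
Quinate is absent, so HolT is active.
No repressor is bound and HolT is active, so *wexZ* is transcribed.
So WexZ is produced and active.
With repressor WexZ bound, *lomU* is not transcribed.
So LomU is not produced.
With no repressor bound, *gixK* is transcribed.
So GixK is produced and active.
Required activator OxaX is absent, so *ulmG* is not transcribed.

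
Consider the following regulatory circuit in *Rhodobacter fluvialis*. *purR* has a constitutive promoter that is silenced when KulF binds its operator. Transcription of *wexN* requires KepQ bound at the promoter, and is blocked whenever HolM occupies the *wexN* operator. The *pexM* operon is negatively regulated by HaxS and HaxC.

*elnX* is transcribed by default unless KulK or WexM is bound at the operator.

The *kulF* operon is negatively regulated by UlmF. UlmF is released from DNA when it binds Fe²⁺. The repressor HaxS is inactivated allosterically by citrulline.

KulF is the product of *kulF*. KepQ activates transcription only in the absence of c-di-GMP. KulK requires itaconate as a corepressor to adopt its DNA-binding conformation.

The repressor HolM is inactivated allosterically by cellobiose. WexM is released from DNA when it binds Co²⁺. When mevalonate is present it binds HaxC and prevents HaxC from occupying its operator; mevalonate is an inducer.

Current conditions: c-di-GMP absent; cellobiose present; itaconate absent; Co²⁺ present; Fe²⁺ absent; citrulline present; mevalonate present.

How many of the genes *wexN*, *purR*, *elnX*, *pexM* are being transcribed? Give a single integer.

4

Cellobiose is present, so HolM is inactive.
c-di-GMP is absent, so KepQ is active.
No repressor is bound and KepQ is active, so *wexN* is transcribed.
→ *wexN* is ON.
Fe²⁺ is absent, so UlmF is active.
With repressor UlmF bound, *kulF* is not transcribed.
So KulF is not produced.
With no repressor bound, *purR* is transcribed.
→ *purR* is ON.
Itaconate is absent, so KulK is inactive.
Co²⁺ is present, so WexM is inactive.
With no repressor bound, *elnX* is transcribed.
→ *elnX* is ON.
Citrulline is present, so HaxS is inactive.
Mevalonate is present, so HaxC is inactive.
With no repressor bound, *pexM* is transcribed.
→ *pexM* is ON.
4 of the 4 genes are transcribed.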